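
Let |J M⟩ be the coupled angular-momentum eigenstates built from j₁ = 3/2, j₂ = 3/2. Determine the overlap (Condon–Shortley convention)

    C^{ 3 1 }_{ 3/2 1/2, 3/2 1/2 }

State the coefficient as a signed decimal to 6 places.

+√(3/5) = +0.774597

√[7·0!3!3!/7! · 2!1!2!1!4!2!] = √(48/5)
  +(−1)^0/∏(0,0,1,2,2,1)! = 1/4  (running 1/4)
⟨..|..⟩ = √(48/5)·(1/4) = +0.774597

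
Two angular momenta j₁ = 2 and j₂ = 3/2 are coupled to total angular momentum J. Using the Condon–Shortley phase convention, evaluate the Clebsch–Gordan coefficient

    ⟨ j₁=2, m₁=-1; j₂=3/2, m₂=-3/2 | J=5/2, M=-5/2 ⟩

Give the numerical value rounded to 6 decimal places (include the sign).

j₁+j₂−J=1  J+j₁−j₂=3  J−j₁+j₂=2  j₁+j₂+J+1=7
(j₁±m₁, j₂±m₂, J±M) = (1,3,0,3,0,5)
P² = 432/7
sum k=0..0:
  [0] +1/12 = 1/12
S = 1/12
C² = P²·S² = 3/7 ; C = +0.654654

+0.654654  (= +√(3/7))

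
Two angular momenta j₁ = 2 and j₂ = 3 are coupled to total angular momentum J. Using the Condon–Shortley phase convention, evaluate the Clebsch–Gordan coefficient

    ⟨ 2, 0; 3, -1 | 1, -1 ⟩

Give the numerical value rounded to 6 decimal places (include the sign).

+0.414039  (= +√(6/35))

triangle: 4!·0!·2!/7! = 48/5040
(j±m)!: 2!·2!·2!·4!·0!·2! = 384
prefactor² = (2J+1)·Δ·N² = 384/35
  k=2: +1/(2!·2!·0!·0!·0!·2!) = 1/8
Σ = 1/8  ⇒  CG² = 384/35·1/8² = 6/35
CG = +√(6/35) = +0.414039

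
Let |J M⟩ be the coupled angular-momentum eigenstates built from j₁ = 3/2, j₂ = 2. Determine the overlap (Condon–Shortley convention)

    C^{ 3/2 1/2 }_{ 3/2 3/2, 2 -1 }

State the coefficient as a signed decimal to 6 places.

+0.632456

j₁+j₂−J=2  J+j₁−j₂=1  J−j₁+j₂=2  j₁+j₂+J+1=6
(j₁±m₁, j₂±m₂, J±M) = (3,0,1,3,2,1)
P² = 8/5
sum k=0..0:
  [0] +1/2 = 1/2
S = 1/2
C² = P²·S² = 2/5 ; C = +0.632456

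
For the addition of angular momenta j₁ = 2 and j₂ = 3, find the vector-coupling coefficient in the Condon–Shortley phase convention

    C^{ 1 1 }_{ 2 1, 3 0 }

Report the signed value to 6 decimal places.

triangle: 4!×0!×2!/7! = 48/5040
(j±m)!: 3!×1!×3!×3!×2!×0! = 432
prefactor² = (2J+1)×Δ×N² = 432/35
  k=1: −1/(1!×3!×0!×2!×0!×0!) = -1/12
Σ = -1/12  ⇒  CG² = 432/35×(-1/12)² = 3/35
CG = −√(3/35) = -0.292770

−√(3/35) ≈ -0.292770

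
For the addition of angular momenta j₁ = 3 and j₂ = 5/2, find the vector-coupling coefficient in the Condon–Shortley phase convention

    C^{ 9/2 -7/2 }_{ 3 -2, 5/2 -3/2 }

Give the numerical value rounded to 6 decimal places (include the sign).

√[10·1!5!4!/11! · 1!5!1!4!1!8!] = √(921600/11)
  +(−1)^0/∏(0,1,5,1,0,3)! = 1/720  (running 1/720)
  +(−1)^1/∏(1,0,4,0,1,4)! = -1/576  (running -1/2880)
⟨..|..⟩ = √(921600/11)·(-1/2880) = -0.100504

-0.100504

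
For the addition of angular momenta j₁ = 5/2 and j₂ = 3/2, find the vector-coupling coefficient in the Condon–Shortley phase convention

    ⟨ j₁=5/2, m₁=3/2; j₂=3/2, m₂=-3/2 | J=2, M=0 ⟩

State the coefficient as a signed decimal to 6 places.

√[5·2!3!1!/7! · 4!1!0!3!2!2!] = √(48/7)
  +(−1)^0/∏(0,2,1,0,2,1)! = 1/4  (running 1/4)
⟨..|..⟩ = √(48/7)·(1/4) = +0.654654

+√(3/7) ≈ +0.654654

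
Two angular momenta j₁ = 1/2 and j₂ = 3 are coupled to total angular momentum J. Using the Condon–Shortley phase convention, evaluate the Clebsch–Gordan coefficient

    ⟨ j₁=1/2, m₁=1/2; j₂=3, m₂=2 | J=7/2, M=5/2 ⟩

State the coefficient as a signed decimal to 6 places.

triangle: 0!×1!×6!/8! = 720/40320
(j±m)!: 1!×0!×5!×1!×6!×1! = 86400
prefactor² = (2J+1)×Δ×N² = 86400/7
  k=0: +1/(0!×0!×0!×5!×1!×1!) = 1/120
Σ = 1/120  ⇒  CG² = 86400/7×1/120² = 6/7
CG = +√(6/7) = +0.925820

+√(6/7) ≈ +0.925820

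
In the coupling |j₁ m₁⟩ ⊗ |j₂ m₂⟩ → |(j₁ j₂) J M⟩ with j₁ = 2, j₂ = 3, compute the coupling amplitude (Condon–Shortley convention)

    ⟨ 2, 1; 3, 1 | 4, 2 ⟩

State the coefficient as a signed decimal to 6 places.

+√(1/28) = +0.188982

triangle: 1!*3!*5!/10! = 720/3628800
(j±m)!: 3!*1!*4!*2!*6!*2! = 414720
prefactor² = (2J+1)*Δ*N² = 5184/7
  k=0: +1/(0!*1!*1!*4!*2!*1!) = 1/48
  k=1: −1/(1!*0!*0!*3!*3!*2!) = -1/72
Σ = 1/144  ⇒  CG² = 5184/7*1/144² = 1/28
CG = +√(1/28) = +0.188982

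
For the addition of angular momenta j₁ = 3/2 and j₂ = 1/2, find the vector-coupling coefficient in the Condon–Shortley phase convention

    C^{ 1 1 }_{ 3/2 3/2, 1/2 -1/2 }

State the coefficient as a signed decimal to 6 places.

+√(3/4) ≈ +0.866025

j₁+j₂−J=1  J+j₁−j₂=2  J−j₁+j₂=0  j₁+j₂+J+1=4
(j₁±m₁, j₂±m₂, J±M) = (3,0,0,1,2,0)
P² = 3
sum k=0..0:
  [0] +1/2 = 1/2
S = 1/2
C² = P²·S² = 3/4 ; C = +0.866025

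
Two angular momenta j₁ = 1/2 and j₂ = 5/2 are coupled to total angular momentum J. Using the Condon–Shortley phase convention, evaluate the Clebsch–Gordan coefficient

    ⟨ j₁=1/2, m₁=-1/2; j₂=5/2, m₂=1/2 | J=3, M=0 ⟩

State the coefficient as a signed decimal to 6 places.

j₁+j₂−J=0  J+j₁−j₂=1  J−j₁+j₂=5  j₁+j₂+J+1=7
(j₁±m₁, j₂±m₂, J±M) = (0,1,3,2,3,3)
P² = 72
sum k=0..0:
  [0] +1/12 = 1/12
S = 1/12
C² = P²·S² = 1/2 ; C = +0.707107

+√(1/2) ≈ +0.707107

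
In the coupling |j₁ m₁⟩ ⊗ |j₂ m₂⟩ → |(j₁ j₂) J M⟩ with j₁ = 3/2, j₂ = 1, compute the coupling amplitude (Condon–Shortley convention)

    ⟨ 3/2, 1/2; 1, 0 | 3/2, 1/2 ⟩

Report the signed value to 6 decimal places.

√[4·1!2!1!/5! · 2!1!1!1!2!1!] = √(4/15)
  +(−1)^0/∏(0,1,1,1,1,0)! = 1  (running 1)
  +(−1)^1/∏(1,0,0,0,2,1)! = -1/2  (running 1/2)
⟨..|..⟩ = √(4/15)·(1/2) = +0.258199

+√(1/15) ≈ +0.258199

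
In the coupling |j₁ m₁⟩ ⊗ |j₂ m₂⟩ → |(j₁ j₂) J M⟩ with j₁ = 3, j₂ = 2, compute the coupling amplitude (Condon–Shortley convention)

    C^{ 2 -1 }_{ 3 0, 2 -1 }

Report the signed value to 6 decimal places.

triangle: 3!×3!×1!/8! = 36/40320
(j±m)!: 3!×3!×1!×3!×1!×3! = 1296
prefactor² = (2J+1)×Δ×N² = 81/14
  k=0: +1/(0!×3!×3!×1!×0!×0!) = 1/36
  k=1: −1/(1!×2!×2!×0!×1!×1!) = -1/4
Σ = -2/9  ⇒  CG² = 81/14×(-2/9)² = 2/7
CG = −√(2/7) = -0.534522

-0.534522  (= −√(2/7))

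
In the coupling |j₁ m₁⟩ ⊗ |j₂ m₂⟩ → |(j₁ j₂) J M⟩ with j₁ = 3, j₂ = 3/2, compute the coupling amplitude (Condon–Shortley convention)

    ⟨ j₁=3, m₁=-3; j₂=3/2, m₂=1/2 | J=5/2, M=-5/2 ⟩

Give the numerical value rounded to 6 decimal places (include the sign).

triangle: 2!*4!*1!/8! = 48/40320
(j±m)!: 0!*6!*2!*1!*0!*5! = 172800
prefactor² = (2J+1)*Δ*N² = 8640/7
  k=2: +1/(2!*0!*4!*0!*0!*1!) = 1/48
Σ = 1/48  ⇒  CG² = 8640/7*1/48² = 15/28
CG = +√(15/28) = +0.731925

+0.731925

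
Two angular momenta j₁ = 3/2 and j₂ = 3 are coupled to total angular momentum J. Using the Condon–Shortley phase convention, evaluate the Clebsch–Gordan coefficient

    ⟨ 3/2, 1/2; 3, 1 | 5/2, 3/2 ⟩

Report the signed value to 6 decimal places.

j₁+j₂−J=2  J+j₁−j₂=1  J−j₁+j₂=4  j₁+j₂+J+1=8
(j₁±m₁, j₂±m₂, J±M) = (2,1,4,2,4,1)
P² = 576/35
sum k=0..1:
  [0] +1/48 = 1/48
  [1] −1/6 = -1/6
S = -7/48
C² = P²·S² = 7/20 ; C = -0.591608

−√(7/20) ≈ -0.591608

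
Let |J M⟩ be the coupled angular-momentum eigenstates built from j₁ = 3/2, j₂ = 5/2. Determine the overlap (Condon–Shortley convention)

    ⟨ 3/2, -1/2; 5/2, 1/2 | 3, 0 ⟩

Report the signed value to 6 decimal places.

−√(1/5) = -0.447214

√[7·1!2!4!/8! · 1!2!3!2!3!3!] = √(36/5)
  +(−1)^0/∏(0,1,2,3,0,1)! = 1/12  (running 1/12)
  +(−1)^1/∏(1,0,1,2,1,2)! = -1/4  (running -1/6)
⟨..|..⟩ = √(36/5)·(-1/6) = -0.447214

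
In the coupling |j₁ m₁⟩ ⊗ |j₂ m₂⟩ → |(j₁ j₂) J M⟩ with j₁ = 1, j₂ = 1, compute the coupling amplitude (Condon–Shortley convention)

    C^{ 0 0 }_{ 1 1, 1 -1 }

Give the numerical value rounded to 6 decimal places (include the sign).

+0.577350

√[1·2!0!0!/3! · 2!0!0!2!0!0!] = √(4/3)
  +(−1)^0/∏(0,2,0,0,0,0)! = 1/2  (running 1/2)
⟨..|..⟩ = √(4/3)·(1/2) = +0.577350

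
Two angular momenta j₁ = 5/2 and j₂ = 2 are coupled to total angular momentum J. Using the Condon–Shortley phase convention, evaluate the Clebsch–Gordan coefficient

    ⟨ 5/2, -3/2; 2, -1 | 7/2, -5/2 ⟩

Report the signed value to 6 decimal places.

√[8·1!4!3!/9! · 1!4!1!3!1!6!] = √(2304/7)
  +(−1)^0/∏(0,1,4,1,0,2)! = 1/48  (running 1/48)
  +(−1)^1/∏(1,0,3,0,1,3)! = -1/36  (running -1/144)
⟨..|..⟩ = √(2304/7)·(-1/144) = -0.125988

-0.125988  (= −√(1/63))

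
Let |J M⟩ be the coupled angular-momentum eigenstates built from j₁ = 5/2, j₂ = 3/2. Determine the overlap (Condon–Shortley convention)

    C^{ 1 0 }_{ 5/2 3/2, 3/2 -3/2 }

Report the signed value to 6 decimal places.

triangle: 3!·2!·0!/6! = 12/720
(j±m)!: 4!·1!·0!·3!·1!·1! = 144
prefactor² = (2J+1)·Δ·N² = 36/5
  k=0: +1/(0!·3!·1!·0!·1!·0!) = 1/6
Σ = 1/6  ⇒  CG² = 36/5·1/6² = 1/5
CG = +√(1/5) = +0.447214

+√(1/5) = +0.447214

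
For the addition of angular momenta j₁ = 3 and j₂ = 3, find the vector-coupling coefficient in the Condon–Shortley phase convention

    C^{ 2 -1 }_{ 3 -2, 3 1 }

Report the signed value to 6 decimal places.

j₁+j₂−J=4  J+j₁−j₂=2  J−j₁+j₂=2  j₁+j₂+J+1=9
(j₁±m₁, j₂±m₂, J±M) = (1,5,4,2,1,3)
P² = 320/7
sum k=3..4:
  [3] −1/12 = -1/12
  [4] +1/48 = 1/48
S = -1/16
C² = P²·S² = 5/28 ; C = -0.422577

−√(5/28) ≈ -0.422577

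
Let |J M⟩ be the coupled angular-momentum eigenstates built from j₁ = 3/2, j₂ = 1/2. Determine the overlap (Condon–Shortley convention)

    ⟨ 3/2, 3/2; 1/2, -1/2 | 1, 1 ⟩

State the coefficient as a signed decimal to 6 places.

+√(3/4) = +0.866025

j₁+j₂−J=1  J+j₁−j₂=2  J−j₁+j₂=0  j₁+j₂+J+1=4
(j₁±m₁, j₂±m₂, J±M) = (3,0,0,1,2,0)
P² = 3
sum k=0..0:
  [0] +1/2 = 1/2
S = 1/2
C² = P²·S² = 3/4 ; C = +0.866025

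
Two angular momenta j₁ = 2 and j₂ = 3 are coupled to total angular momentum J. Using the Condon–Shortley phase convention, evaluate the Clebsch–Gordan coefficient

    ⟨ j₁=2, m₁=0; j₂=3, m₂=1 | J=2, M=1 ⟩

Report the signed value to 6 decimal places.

+0.377964

j₁+j₂−J=3  J+j₁−j₂=1  J−j₁+j₂=3  j₁+j₂+J+1=8
(j₁±m₁, j₂±m₂, J±M) = (2,2,4,2,3,1)
P² = 36/7
sum k=1..2:
  [1] −1/12 = -1/12
  [2] +1/4 = 1/4
S = 1/6
C² = P²·S² = 1/7 ; C = +0.377964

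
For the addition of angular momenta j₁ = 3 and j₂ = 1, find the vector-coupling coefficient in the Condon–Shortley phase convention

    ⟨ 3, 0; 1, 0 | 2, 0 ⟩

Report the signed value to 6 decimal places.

−√(3/7) ≈ -0.654654

triangle: 2!·4!·0!/7! = 48/5040
(j±m)!: 3!·3!·1!·1!·2!·2! = 144
prefactor² = (2J+1)·Δ·N² = 48/7
  k=1: −1/(1!·1!·2!·0!·2!·0!) = -1/4
Σ = -1/4  ⇒  CG² = 48/7·(-1/4)² = 3/7
CG = −√(3/7) = -0.654654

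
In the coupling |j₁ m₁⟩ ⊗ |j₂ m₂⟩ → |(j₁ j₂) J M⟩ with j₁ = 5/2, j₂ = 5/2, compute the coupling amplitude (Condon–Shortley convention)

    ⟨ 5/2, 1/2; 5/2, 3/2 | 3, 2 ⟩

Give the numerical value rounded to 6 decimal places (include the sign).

triangle: 2!*3!*3!/9! = 72/362880
(j±m)!: 3!*2!*4!*1!*5!*1! = 34560
prefactor² = (2J+1)*Δ*N² = 48
  k=1: −1/(1!*1!*1!*3!*2!*0!) = -1/12
  k=2: +1/(2!*0!*0!*2!*3!*1!) = 1/24
Σ = -1/24  ⇒  CG² = 48*(-1/24)² = 1/12
CG = −√(1/12) = -0.288675

−√(1/12) ≈ -0.288675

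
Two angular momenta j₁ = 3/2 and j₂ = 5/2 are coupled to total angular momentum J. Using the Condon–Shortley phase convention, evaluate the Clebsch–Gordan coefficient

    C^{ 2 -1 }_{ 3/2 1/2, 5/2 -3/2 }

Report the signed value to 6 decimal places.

+0.154303

triangle: 2!×1!×3!/7! = 12/5040
(j±m)!: 2!×1!×1!×4!×1!×3! = 288
prefactor² = (2J+1)×Δ×N² = 24/7
  k=0: +1/(0!×2!×1!×1!×0!×2!) = 1/4
  k=1: −1/(1!×1!×0!×0!×1!×3!) = -1/6
Σ = 1/12  ⇒  CG² = 24/7×1/12² = 1/42
CG = +√(1/42) = +0.154303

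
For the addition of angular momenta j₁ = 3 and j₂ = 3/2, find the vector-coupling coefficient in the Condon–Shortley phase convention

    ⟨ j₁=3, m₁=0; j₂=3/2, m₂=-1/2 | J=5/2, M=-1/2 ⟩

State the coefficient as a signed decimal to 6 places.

−√(6/35) = -0.414039

j₁+j₂−J=2  J+j₁−j₂=4  J−j₁+j₂=1  j₁+j₂+J+1=8
(j₁±m₁, j₂±m₂, J±M) = (3,3,1,2,2,3)
P² = 216/35
sum k=0..1:
  [0] +1/12 = 1/12
  [1] −1/4 = -1/4
S = -1/6
C² = P²·S² = 6/35 ; C = -0.414039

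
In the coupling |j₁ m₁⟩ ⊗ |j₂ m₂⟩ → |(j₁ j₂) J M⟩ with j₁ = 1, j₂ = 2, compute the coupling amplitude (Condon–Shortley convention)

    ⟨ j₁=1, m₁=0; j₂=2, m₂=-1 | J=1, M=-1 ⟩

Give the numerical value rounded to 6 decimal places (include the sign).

-0.547723

triangle: 2!*0!*2!/5! = 4/120
(j±m)!: 1!*1!*1!*3!*0!*2! = 12
prefactor² = (2J+1)*Δ*N² = 6/5
  k=1: −1/(1!*1!*0!*0!*0!*2!) = -1/2
Σ = -1/2  ⇒  CG² = 6/5*(-1/2)² = 3/10
CG = −√(3/10) = -0.547723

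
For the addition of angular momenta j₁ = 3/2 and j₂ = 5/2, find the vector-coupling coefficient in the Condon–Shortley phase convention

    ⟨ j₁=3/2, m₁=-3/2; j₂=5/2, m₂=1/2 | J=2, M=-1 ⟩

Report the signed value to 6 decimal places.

triangle: 2!*1!*3!/7! = 12/5040
(j±m)!: 0!*3!*3!*2!*1!*3! = 432
prefactor² = (2J+1)*Δ*N² = 36/7
  k=2: +1/(2!*0!*1!*1!*0!*2!) = 1/4
Σ = 1/4  ⇒  CG² = 36/7*1/4² = 9/28
CG = +√(9/28) = +0.566947

+0.566947  (= +√(9/28))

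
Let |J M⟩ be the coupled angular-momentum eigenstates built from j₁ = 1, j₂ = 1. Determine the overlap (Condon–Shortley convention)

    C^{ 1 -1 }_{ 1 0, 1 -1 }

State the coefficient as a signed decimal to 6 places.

+√(1/2) ≈ +0.707107

j₁+j₂−J=1  J+j₁−j₂=1  J−j₁+j₂=1  j₁+j₂+J+1=4
(j₁±m₁, j₂±m₂, J±M) = (1,1,0,2,0,2)
P² = 1/2
sum k=0..0:
  [0] +1/1 = 1
S = 1
C² = P²·S² = 1/2 ; C = +0.707107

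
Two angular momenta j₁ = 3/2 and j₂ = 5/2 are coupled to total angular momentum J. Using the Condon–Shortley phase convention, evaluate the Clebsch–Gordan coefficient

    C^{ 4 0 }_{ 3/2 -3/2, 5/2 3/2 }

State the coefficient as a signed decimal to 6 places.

j₁+j₂−J=0  J+j₁−j₂=3  J−j₁+j₂=5  j₁+j₂+J+1=9
(j₁±m₁, j₂±m₂, J±M) = (0,3,4,1,4,4)
P² = 10368/7
sum k=0..0:
  [0] +1/144 = 1/144
S = 1/144
C² = P²·S² = 1/14 ; C = +0.267261

+√(1/14) ≈ +0.267261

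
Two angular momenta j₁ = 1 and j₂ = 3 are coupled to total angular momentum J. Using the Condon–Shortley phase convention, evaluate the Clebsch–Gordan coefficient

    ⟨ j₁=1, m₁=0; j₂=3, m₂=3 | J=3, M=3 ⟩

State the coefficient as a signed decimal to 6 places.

triangle: 1!*1!*5!/8! = 120/40320
(j±m)!: 1!*1!*6!*0!*6!*0! = 518400
prefactor² = (2J+1)*Δ*N² = 10800
  k=1: −1/(1!*0!*0!*5!*1!*0!) = -1/120
Σ = -1/120  ⇒  CG² = 10800*(-1/120)² = 3/4
CG = −√(3/4) = -0.866025

-0.866025  (= −√(3/4))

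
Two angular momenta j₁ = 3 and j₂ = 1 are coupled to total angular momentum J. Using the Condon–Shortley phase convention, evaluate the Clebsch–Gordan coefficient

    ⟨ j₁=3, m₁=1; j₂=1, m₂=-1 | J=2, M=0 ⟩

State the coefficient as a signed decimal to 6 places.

+0.534522  (= +√(2/7))

√[5·2!4!0!/7! · 4!2!0!2!2!2!] = √(128/7)
  +(−1)^0/∏(0,2,2,0,2,0)! = 1/8  (running 1/8)
⟨..|..⟩ = √(128/7)·(1/8) = +0.534522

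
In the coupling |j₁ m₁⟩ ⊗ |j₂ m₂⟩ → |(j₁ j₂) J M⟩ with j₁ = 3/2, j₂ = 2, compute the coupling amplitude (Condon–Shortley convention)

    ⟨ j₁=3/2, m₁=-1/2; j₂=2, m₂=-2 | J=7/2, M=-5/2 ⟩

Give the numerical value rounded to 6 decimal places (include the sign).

j₁+j₂−J=0  J+j₁−j₂=3  J−j₁+j₂=4  j₁+j₂+J+1=8
(j₁±m₁, j₂±m₂, J±M) = (1,2,0,4,1,6)
P² = 6912/7
sum k=0..0:
  [0] +1/48 = 1/48
S = 1/48
C² = P²·S² = 3/7 ; C = +0.654654

+0.654654  (= +√(3/7))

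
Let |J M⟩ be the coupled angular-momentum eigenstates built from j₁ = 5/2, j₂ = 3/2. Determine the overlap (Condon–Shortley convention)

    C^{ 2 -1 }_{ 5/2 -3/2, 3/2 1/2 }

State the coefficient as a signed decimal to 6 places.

+0.154303  (= +√(1/42))

√[5·2!3!1!/7! · 1!4!2!1!1!3!] = √(24/7)
  +(−1)^1/∏(1,1,3,1,0,0)! = -1/6  (running -1/6)
  +(−1)^2/∏(2,0,2,0,1,1)! = 1/4  (running 1/12)
⟨..|..⟩ = √(24/7)·(1/12) = +0.154303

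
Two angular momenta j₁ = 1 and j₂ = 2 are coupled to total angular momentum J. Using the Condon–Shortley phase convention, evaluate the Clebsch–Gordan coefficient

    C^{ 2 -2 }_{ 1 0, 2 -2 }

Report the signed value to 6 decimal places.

+√(2/3) ≈ +0.816497

√[5·1!1!3!/6! · 1!1!0!4!0!4!] = √(24)
  +(−1)^0/∏(0,1,1,0,0,3)! = 1/6  (running 1/6)
⟨..|..⟩ = √(24)·(1/6) = +0.816497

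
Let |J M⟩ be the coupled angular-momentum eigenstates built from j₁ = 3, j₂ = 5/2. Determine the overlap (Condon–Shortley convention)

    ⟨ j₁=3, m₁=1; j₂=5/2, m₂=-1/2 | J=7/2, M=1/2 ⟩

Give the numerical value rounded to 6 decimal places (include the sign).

−√(1/63) ≈ -0.125988

j₁+j₂−J=2  J+j₁−j₂=4  J−j₁+j₂=3  j₁+j₂+J+1=10
(j₁±m₁, j₂±m₂, J±M) = (4,2,2,3,4,3)
P² = 9216/175
sum k=0..2:
  [0] +1/16 = 1/16
  [1] −1/12 = -1/12
  [2] +1/288 = 1/288
S = -5/288
C² = P²·S² = 1/63 ; C = -0.125988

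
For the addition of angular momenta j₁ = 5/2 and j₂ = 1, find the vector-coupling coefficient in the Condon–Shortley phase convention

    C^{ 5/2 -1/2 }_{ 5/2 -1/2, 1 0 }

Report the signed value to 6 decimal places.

−√(1/35) ≈ -0.169031

j₁+j₂−J=1  J+j₁−j₂=4  J−j₁+j₂=1  j₁+j₂+J+1=7
(j₁±m₁, j₂±m₂, J±M) = (2,3,1,1,2,3)
P² = 144/35
sum k=0..1:
  [0] +1/6 = 1/6
  [1] −1/4 = -1/4
S = -1/12
C² = P²·S² = 1/35 ; C = -0.169031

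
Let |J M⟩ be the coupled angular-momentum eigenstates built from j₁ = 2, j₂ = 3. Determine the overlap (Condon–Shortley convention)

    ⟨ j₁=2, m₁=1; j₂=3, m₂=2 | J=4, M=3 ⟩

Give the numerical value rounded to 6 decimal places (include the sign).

√[9·1!3!5!/10! · 3!1!5!1!7!1!] = √(6480)
  +(−1)^0/∏(0,1,1,5,2,0)! = 1/240  (running 1/240)
  +(−1)^1/∏(1,0,0,4,3,1)! = -1/144  (running -1/360)
⟨..|..⟩ = √(6480)·(-1/360) = -0.223607

−√(1/20) ≈ -0.223607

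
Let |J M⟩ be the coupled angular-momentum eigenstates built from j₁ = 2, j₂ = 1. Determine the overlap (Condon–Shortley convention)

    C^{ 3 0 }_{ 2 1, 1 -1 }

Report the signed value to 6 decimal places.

+√(1/5) ≈ +0.447214

√[7·0!4!2!/7! · 3!1!0!2!3!3!] = √(144/5)
  +(−1)^0/∏(0,0,1,0,3,2)! = 1/12  (running 1/12)
⟨..|..⟩ = √(144/5)·(1/12) = +0.447214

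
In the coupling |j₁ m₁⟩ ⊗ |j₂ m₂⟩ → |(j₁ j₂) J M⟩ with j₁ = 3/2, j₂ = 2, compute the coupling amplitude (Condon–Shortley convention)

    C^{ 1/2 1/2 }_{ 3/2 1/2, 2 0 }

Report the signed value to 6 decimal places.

−√(1/5) = -0.447214

j₁+j₂−J=3  J+j₁−j₂=0  J−j₁+j₂=1  j₁+j₂+J+1=5
(j₁±m₁, j₂±m₂, J±M) = (2,1,2,2,1,0)
P² = 4/5
sum k=1..1:
  [1] −1/2 = -1/2
S = -1/2
C² = P²·S² = 1/5 ; C = -0.447214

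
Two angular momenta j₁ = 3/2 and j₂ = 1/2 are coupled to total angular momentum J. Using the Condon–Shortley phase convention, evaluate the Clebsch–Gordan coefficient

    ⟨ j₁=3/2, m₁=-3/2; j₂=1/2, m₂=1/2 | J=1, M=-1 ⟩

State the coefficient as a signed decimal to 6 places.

−√(3/4) ≈ -0.866025

triangle: 1!*2!*0!/4! = 2/24
(j±m)!: 0!*3!*1!*0!*0!*2! = 12
prefactor² = (2J+1)*Δ*N² = 3
  k=1: −1/(1!*0!*2!*0!*0!*0!) = -1/2
Σ = -1/2  ⇒  CG² = 3*(-1/2)² = 3/4
CG = −√(3/4) = -0.866025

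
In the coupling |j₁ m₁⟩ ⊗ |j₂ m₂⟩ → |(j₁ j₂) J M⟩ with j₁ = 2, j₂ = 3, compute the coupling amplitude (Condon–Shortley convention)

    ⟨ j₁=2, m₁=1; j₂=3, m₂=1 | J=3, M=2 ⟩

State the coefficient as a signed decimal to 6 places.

-0.500000  (= −√(1/4))

triangle: 2!·2!·4!/9! = 96/362880
(j±m)!: 3!·1!·4!·2!·5!·1! = 34560
prefactor² = (2J+1)·Δ·N² = 64
  k=0: +1/(0!·2!·1!·4!·1!·0!) = 1/48
  k=1: −1/(1!·1!·0!·3!·2!·1!) = -1/12
Σ = -1/16  ⇒  CG² = 64·(-1/16)² = 1/4
CG = −√(1/4) = -0.500000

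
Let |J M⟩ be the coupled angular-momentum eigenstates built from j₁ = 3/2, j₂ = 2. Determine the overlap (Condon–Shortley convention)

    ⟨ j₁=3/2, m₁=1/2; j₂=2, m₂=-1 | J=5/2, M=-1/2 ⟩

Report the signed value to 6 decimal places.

j₁+j₂−J=1  J+j₁−j₂=2  J−j₁+j₂=3  j₁+j₂+J+1=7
(j₁±m₁, j₂±m₂, J±M) = (2,1,1,3,2,3)
P² = 72/35
sum k=0..1:
  [0] +1/2 = 1/2
  [1] −1/12 = -1/12
S = 5/12
C² = P²·S² = 5/14 ; C = +0.597614

+√(5/14) = +0.597614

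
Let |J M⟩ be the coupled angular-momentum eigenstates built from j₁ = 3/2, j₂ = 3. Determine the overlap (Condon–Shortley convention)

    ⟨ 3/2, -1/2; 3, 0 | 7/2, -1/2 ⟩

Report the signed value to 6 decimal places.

-0.308607  (= −√(2/21))

j₁+j₂−J=1  J+j₁−j₂=2  J−j₁+j₂=5  j₁+j₂+J+1=9
(j₁±m₁, j₂±m₂, J±M) = (1,2,3,3,3,4)
P² = 384/7
sum k=0..1:
  [0] +1/24 = 1/24
  [1] −1/12 = -1/12
S = -1/24
C² = P²·S² = 2/21 ; C = -0.308607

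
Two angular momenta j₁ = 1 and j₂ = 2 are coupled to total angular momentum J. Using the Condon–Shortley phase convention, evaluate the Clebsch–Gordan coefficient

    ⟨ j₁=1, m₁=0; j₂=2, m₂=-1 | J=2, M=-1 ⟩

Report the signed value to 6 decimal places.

+0.408248

√[5·1!1!3!/6! · 1!1!1!3!1!3!] = √(3/2)
  +(−1)^0/∏(0,1,1,1,0,2)! = 1/2  (running 1/2)
  +(−1)^1/∏(1,0,0,0,1,3)! = -1/6  (running 1/3)
⟨..|..⟩ = √(3/2)·(1/3) = +0.408248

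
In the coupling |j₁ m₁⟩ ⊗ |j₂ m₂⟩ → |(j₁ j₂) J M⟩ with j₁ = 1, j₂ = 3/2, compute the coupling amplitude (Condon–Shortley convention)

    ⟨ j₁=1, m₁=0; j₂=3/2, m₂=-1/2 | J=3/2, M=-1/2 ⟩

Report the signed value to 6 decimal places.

√[4·1!1!2!/5! · 1!1!1!2!1!2!] = √(4/15)
  +(−1)^0/∏(0,1,1,1,0,1)! = 1  (running 1)
  +(−1)^1/∏(1,0,0,0,1,2)! = -1/2  (running 1/2)
⟨..|..⟩ = √(4/15)·(1/2) = +0.258199

+√(1/15) = +0.258199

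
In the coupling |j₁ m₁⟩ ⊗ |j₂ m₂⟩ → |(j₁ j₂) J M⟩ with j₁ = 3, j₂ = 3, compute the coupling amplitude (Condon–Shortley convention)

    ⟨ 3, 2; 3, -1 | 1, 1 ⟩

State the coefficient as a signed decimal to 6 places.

-0.422577

j₁+j₂−J=5  J+j₁−j₂=1  J−j₁+j₂=1  j₁+j₂+J+1=8
(j₁±m₁, j₂±m₂, J±M) = (5,1,2,4,2,0)
P² = 720/7
sum k=1..1:
  [1] −1/24 = -1/24
S = -1/24
C² = P²·S² = 5/28 ; C = -0.422577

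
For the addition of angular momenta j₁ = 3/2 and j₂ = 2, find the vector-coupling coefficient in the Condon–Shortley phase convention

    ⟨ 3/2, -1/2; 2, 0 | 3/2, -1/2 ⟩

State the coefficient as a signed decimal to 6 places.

triangle: 2!*1!*2!/6! = 4/720
(j±m)!: 1!*2!*2!*2!*1!*2! = 16
prefactor² = (2J+1)*Δ*N² = 16/45
  k=1: −1/(1!*1!*1!*1!*0!*1!) = -1
  k=2: +1/(2!*0!*0!*0!*1!*2!) = 1/4
Σ = -3/4  ⇒  CG² = 16/45*(-3/4)² = 1/5
CG = −√(1/5) = -0.447214

−√(1/5) = -0.447214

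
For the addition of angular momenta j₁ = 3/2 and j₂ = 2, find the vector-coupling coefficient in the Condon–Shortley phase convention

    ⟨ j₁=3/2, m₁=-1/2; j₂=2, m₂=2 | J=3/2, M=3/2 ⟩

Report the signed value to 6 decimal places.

+√(2/5) = +0.632456

triangle: 2!*1!*2!/6! = 4/720
(j±m)!: 1!*2!*4!*0!*3!*0! = 288
prefactor² = (2J+1)*Δ*N² = 32/5
  k=2: +1/(2!*0!*0!*2!*1!*0!) = 1/4
Σ = 1/4  ⇒  CG² = 32/5*1/4² = 2/5
CG = +√(2/5) = +0.632456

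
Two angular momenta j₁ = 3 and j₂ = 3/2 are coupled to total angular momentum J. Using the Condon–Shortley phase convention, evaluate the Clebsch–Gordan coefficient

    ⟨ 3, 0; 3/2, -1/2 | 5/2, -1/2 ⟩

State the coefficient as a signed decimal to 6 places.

-0.414039  (= −√(6/35))

triangle: 2!×4!×1!/8! = 48/40320
(j±m)!: 3!×3!×1!×2!×2!×3! = 864
prefactor² = (2J+1)×Δ×N² = 216/35
  k=0: +1/(0!×2!×3!×1!×1!×0!) = 1/12
  k=1: −1/(1!×1!×2!×0!×2!×1!) = -1/4
Σ = -1/6  ⇒  CG² = 216/35×(-1/6)² = 6/35
CG = −√(6/35) = -0.414039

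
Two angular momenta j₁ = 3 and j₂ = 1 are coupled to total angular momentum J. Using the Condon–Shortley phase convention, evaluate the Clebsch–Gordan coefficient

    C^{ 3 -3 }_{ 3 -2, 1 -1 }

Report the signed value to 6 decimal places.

+0.500000  (= +√(1/4))

√[7·1!5!1!/8! · 1!5!0!2!0!6!] = √(3600)
  +(−1)^0/∏(0,1,5,0,0,1)! = 1/120  (running 1/120)
⟨..|..⟩ = √(3600)·(1/120) = +0.500000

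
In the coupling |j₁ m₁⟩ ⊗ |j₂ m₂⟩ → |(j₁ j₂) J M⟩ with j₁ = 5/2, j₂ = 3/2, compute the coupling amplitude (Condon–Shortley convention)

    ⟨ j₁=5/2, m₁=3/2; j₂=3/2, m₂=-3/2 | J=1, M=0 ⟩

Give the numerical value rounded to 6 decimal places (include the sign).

+0.447214  (= +√(1/5))

j₁+j₂−J=3  J+j₁−j₂=2  J−j₁+j₂=0  j₁+j₂+J+1=6
(j₁±m₁, j₂±m₂, J±M) = (4,1,0,3,1,1)
P² = 36/5
sum k=0..0:
  [0] +1/6 = 1/6
S = 1/6
C² = P²·S² = 1/5 ; C = +0.447214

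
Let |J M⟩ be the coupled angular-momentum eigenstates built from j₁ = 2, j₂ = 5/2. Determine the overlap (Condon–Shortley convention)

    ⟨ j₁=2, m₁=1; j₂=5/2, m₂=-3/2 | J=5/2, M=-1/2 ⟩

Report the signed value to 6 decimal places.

√[6·2!2!3!/8! · 3!1!1!4!2!3!] = √(216/35)
  +(−1)^0/∏(0,2,1,1,1,2)! = 1/4  (running 1/4)
  +(−1)^1/∏(1,1,0,0,2,3)! = -1/12  (running 1/6)
⟨..|..⟩ = √(216/35)·(1/6) = +0.414039

+0.414039  (= +√(6/35))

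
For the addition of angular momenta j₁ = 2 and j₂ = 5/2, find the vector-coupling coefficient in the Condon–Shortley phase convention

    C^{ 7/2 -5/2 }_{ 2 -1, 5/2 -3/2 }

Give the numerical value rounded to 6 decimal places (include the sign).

+0.125988  (= +√(1/63))

triangle: 1!×3!×4!/9! = 144/362880
(j±m)!: 1!×3!×1!×4!×1!×6! = 103680
prefactor² = (2J+1)×Δ×N² = 2304/7
  k=0: +1/(0!×1!×3!×1!×0!×3!) = 1/36
  k=1: −1/(1!×0!×2!×0!×1!×4!) = -1/48
Σ = 1/144  ⇒  CG² = 2304/7×1/144² = 1/63
CG = +√(1/63) = +0.125988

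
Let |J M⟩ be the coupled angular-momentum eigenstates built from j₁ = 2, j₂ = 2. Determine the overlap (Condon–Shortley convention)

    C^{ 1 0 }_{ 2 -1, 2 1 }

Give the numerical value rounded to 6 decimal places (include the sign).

+√(1/10) = +0.316228

triangle: 3!×1!×1!/6! = 6/720
(j±m)!: 1!×3!×3!×1!×1!×1! = 36
prefactor² = (2J+1)×Δ×N² = 9/10
  k=2: +1/(2!×1!×1!×1!×0!×0!) = 1/2
  k=3: −1/(3!×0!×0!×0!×1!×1!) = -1/6
Σ = 1/3  ⇒  CG² = 9/10×1/3² = 1/10
CG = +√(1/10) = +0.316228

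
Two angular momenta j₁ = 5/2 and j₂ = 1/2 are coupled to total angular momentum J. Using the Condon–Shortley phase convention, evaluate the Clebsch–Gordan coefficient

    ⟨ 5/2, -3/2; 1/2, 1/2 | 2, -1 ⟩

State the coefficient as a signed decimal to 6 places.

j₁+j₂−J=1  J+j₁−j₂=4  J−j₁+j₂=0  j₁+j₂+J+1=6
(j₁±m₁, j₂±m₂, J±M) = (1,4,1,0,1,3)
P² = 24
sum k=1..1:
  [1] −1/6 = -1/6
S = -1/6
C² = P²·S² = 2/3 ; C = -0.816497

−√(2/3) = -0.816497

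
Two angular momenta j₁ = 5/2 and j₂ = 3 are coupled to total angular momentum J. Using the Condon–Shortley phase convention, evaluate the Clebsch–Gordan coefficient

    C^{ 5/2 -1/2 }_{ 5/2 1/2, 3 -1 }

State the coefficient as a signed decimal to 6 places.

√[6·3!2!3!/9! · 3!2!2!4!2!3!] = √(288/35)
  +(−1)^0/∏(0,3,2,2,0,1)! = 1/24  (running 1/24)
  +(−1)^1/∏(1,2,1,1,1,2)! = -1/4  (running -5/24)
  +(−1)^2/∏(2,1,0,0,2,3)! = 1/24  (running -1/6)
⟨..|..⟩ = √(288/35)·(-1/6) = -0.478091

-0.478091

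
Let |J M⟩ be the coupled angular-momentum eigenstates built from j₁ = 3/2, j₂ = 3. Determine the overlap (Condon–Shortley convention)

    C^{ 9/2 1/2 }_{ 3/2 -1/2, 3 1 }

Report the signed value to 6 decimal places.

j₁+j₂−J=0  J+j₁−j₂=3  J−j₁+j₂=6  j₁+j₂+J+1=10
(j₁±m₁, j₂±m₂, J±M) = (1,2,4,2,5,4)
P² = 23040/7
sum k=0..0:
  [0] +1/96 = 1/96
S = 1/96
C² = P²·S² = 5/14 ; C = +0.597614

+√(5/14) ≈ +0.597614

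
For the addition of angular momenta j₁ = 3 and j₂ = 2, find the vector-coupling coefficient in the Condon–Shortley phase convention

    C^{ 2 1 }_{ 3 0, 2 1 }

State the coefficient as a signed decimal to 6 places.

triangle: 3!*3!*1!/8! = 36/40320
(j±m)!: 3!*3!*3!*1!*3!*1! = 1296
prefactor² = (2J+1)*Δ*N² = 81/14
  k=2: +1/(2!*1!*1!*1!*2!*0!) = 1/4
  k=3: −1/(3!*0!*0!*0!*3!*1!) = -1/36
Σ = 2/9  ⇒  CG² = 81/14*2/9² = 2/7
CG = +√(2/7) = +0.534522

+0.534522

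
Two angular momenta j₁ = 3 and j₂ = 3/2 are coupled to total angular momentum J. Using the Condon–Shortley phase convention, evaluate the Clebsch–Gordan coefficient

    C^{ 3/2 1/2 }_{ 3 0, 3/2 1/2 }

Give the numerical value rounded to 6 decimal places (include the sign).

√[4·3!3!0!/7! · 3!3!2!1!2!1!] = √(144/35)
  +(−1)^2/∏(2,1,1,0,2,0)! = 1/4  (running 1/4)
⟨..|..⟩ = √(144/35)·(1/4) = +0.507093

+0.507093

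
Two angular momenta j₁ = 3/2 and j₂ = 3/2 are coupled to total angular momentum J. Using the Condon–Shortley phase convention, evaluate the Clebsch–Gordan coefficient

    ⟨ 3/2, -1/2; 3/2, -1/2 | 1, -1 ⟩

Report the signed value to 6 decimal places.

-0.632456  (= −√(2/5))

√[3·2!1!1!/5! · 1!2!1!2!0!2!] = √(2/5)
  +(−1)^1/∏(1,1,1,0,0,1)! = -1  (running -1)
⟨..|..⟩ = √(2/5)·(-1) = -0.632456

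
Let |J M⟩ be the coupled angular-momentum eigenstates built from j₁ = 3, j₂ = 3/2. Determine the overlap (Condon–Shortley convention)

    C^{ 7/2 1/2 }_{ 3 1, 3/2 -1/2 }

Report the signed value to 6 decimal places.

j₁+j₂−J=1  J+j₁−j₂=5  J−j₁+j₂=2  j₁+j₂+J+1=9
(j₁±m₁, j₂±m₂, J±M) = (4,2,1,2,4,3)
P² = 512/7
sum k=0..1:
  [0] +1/12 = 1/12
  [1] −1/48 = -1/48
S = 1/16
C² = P²·S² = 2/7 ; C = +0.534522

+√(2/7) = +0.534522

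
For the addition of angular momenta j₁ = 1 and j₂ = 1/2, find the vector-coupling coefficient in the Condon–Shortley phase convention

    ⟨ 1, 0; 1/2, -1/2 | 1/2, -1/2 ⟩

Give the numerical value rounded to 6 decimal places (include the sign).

+0.577350

√[2·1!1!0!/3! · 1!1!0!1!0!1!] = √(1/3)
  +(−1)^0/∏(0,1,1,0,0,0)! = 1  (running 1)
⟨..|..⟩ = √(1/3)·(1) = +0.577350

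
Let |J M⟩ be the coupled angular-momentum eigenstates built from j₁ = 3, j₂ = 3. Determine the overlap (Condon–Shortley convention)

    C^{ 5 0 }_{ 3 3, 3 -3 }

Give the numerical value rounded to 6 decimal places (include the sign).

√[11·1!5!5!/12! · 6!0!0!6!5!5!] = √(17280000/7)
  +(−1)^0/∏(0,1,0,0,5,5)! = 1/14400  (running 1/14400)
⟨..|..⟩ = √(17280000/7)·(1/14400) = +0.109109

+0.109109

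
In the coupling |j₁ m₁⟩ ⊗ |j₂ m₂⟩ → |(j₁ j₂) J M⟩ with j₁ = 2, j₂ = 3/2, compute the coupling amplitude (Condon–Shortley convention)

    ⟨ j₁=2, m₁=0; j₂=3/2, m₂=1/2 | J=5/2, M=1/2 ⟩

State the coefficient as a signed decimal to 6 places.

j₁+j₂−J=1  J+j₁−j₂=3  J−j₁+j₂=2  j₁+j₂+J+1=7
(j₁±m₁, j₂±m₂, J±M) = (2,2,2,1,3,2)
P² = 48/35
sum k=0..1:
  [0] +1/4 = 1/4
  [1] −1/2 = -1/2
S = -1/4
C² = P²·S² = 3/35 ; C = -0.292770

-0.292770  (= −√(3/35))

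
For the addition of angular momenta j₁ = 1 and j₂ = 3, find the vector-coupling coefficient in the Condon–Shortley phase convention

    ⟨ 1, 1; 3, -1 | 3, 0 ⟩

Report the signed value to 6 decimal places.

+√(1/2) ≈ +0.707107

j₁+j₂−J=1  J+j₁−j₂=1  J−j₁+j₂=5  j₁+j₂+J+1=8
(j₁±m₁, j₂±m₂, J±M) = (2,0,2,4,3,3)
P² = 72
sum k=0..0:
  [0] +1/12 = 1/12
S = 1/12
C² = P²·S² = 1/2 ; C = +0.707107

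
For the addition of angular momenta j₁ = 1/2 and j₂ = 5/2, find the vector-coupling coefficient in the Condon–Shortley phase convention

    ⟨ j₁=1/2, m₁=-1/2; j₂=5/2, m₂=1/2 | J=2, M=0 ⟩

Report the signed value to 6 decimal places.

-0.707107  (= −√(1/2))

√[5·1!0!4!/6! · 0!1!3!2!2!2!] = √(8)
  +(−1)^1/∏(1,0,0,2,0,2)! = -1/4  (running -1/4)
⟨..|..⟩ = √(8)·(-1/4) = -0.707107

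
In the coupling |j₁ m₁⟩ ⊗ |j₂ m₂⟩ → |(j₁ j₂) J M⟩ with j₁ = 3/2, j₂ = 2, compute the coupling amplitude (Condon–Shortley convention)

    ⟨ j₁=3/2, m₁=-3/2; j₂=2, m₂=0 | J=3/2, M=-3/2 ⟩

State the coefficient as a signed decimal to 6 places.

triangle: 2!*1!*2!/6! = 4/720
(j±m)!: 0!*3!*2!*2!*0!*3! = 144
prefactor² = (2J+1)*Δ*N² = 16/5
  k=2: +1/(2!*0!*1!*0!*0!*2!) = 1/4
Σ = 1/4  ⇒  CG² = 16/5*1/4² = 1/5
CG = +√(1/5) = +0.447214

+0.447214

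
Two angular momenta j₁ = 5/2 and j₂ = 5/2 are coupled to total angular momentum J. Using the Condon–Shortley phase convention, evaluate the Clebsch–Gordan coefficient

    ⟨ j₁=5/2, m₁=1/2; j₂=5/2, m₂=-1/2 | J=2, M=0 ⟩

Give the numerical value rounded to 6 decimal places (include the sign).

-0.436436  (= −√(4/21))

√[5·3!2!2!/8! · 3!2!2!3!2!2!] = √(12/7)
  +(−1)^0/∏(0,3,2,2,0,0)! = 1/24  (running 1/24)
  +(−1)^1/∏(1,2,1,1,1,1)! = -1/2  (running -11/24)
  +(−1)^2/∏(2,1,0,0,2,2)! = 1/8  (running -1/3)
⟨..|..⟩ = √(12/7)·(-1/3) = -0.436436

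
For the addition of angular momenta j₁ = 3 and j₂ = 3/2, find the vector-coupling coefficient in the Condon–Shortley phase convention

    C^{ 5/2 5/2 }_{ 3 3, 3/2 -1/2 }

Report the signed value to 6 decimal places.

+0.731925

triangle: 2!·4!·1!/8! = 48/40320
(j±m)!: 6!·0!·1!·2!·5!·0! = 172800
prefactor² = (2J+1)·Δ·N² = 8640/7
  k=0: +1/(0!·2!·0!·1!·4!·0!) = 1/48
Σ = 1/48  ⇒  CG² = 8640/7·1/48² = 15/28
CG = +√(15/28) = +0.731925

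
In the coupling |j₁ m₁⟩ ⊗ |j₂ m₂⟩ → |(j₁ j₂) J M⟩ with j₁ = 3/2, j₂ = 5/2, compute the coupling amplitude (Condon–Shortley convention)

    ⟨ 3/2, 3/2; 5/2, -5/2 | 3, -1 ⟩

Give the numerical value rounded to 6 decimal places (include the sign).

triangle: 1!·2!·4!/8! = 48/40320
(j±m)!: 3!·0!·0!·5!·2!·4! = 34560
prefactor² = (2J+1)·Δ·N² = 288
  k=0: +1/(0!·1!·0!·0!·2!·4!) = 1/48
Σ = 1/48  ⇒  CG² = 288·1/48² = 1/8
CG = +√(1/8) = +0.353553

+0.353553  (= +√(1/8))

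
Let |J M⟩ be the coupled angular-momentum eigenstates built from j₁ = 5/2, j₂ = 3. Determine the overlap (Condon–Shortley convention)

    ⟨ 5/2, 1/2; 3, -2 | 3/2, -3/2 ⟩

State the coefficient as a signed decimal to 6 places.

−√(2/7) = -0.534522

√[4·4!1!2!/8! · 3!2!1!5!0!3!] = √(288/7)
  +(−1)^1/∏(1,3,1,0,0,2)! = -1/12  (running -1/12)
⟨..|..⟩ = √(288/7)·(-1/12) = -0.534522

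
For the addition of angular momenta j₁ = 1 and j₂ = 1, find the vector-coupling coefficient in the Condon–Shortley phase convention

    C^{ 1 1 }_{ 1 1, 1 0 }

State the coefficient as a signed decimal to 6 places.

+0.707107

j₁+j₂−J=1  J+j₁−j₂=1  J−j₁+j₂=1  j₁+j₂+J+1=4
(j₁±m₁, j₂±m₂, J±M) = (2,0,1,1,2,0)
P² = 1/2
sum k=0..0:
  [0] +1/1 = 1
S = 1
C² = P²·S² = 1/2 ; C = +0.707107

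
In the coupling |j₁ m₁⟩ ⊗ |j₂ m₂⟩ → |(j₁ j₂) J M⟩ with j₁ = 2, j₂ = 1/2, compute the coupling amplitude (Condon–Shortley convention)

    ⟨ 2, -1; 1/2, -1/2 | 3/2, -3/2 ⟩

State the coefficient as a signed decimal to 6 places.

j₁+j₂−J=1  J+j₁−j₂=3  J−j₁+j₂=0  j₁+j₂+J+1=5
(j₁±m₁, j₂±m₂, J±M) = (1,3,0,1,0,3)
P² = 36/5
sum k=0..0:
  [0] +1/6 = 1/6
S = 1/6
C² = P²·S² = 1/5 ; C = +0.447214

+√(1/5) ≈ +0.447214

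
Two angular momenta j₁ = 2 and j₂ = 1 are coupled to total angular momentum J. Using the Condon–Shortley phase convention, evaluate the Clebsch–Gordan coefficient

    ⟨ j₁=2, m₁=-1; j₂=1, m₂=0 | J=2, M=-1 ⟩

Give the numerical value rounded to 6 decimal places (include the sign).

−√(1/6) = -0.408248

√[5·1!3!1!/6! · 1!3!1!1!1!3!] = √(3/2)
  +(−1)^0/∏(0,1,3,1,0,0)! = 1/6  (running 1/6)
  +(−1)^1/∏(1,0,2,0,1,1)! = -1/2  (running -1/3)
⟨..|..⟩ = √(3/2)·(-1/3) = -0.408248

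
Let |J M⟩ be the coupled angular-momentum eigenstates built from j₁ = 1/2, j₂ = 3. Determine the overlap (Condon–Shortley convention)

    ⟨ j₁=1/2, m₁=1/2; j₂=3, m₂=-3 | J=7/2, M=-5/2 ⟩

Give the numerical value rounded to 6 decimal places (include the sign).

√[8·0!1!6!/8! · 1!0!0!6!1!6!] = √(518400/7)
  +(−1)^0/∏(0,0,0,0,1,6)! = 1/720  (running 1/720)
⟨..|..⟩ = √(518400/7)·(1/720) = +0.377964

+0.377964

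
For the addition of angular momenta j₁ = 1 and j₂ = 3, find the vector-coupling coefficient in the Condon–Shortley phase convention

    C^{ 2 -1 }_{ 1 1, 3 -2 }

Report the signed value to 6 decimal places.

√[5·2!0!4!/7! · 2!0!1!5!1!3!] = √(480/7)
  +(−1)^0/∏(0,2,0,1,0,3)! = 1/12  (running 1/12)
⟨..|..⟩ = √(480/7)·(1/12) = +0.690066

+0.690066  (= +√(10/21))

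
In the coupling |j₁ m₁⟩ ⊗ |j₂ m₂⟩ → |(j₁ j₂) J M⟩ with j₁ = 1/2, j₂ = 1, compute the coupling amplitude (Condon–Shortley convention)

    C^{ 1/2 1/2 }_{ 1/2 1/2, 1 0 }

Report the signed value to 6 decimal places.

√[2·1!0!1!/3! · 1!0!1!1!1!0!] = √(1/3)
  +(−1)^0/∏(0,1,0,1,0,0)! = 1  (running 1)
⟨..|..⟩ = √(1/3)·(1) = +0.577350

+√(1/3) = +0.577350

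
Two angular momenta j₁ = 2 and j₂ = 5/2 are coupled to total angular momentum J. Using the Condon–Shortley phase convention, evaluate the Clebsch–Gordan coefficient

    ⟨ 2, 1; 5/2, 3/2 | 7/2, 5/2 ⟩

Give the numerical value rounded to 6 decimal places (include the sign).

-0.125988

triangle: 1!×3!×4!/9! = 144/362880
(j±m)!: 3!×1!×4!×1!×6!×1! = 103680
prefactor² = (2J+1)×Δ×N² = 2304/7
  k=0: +1/(0!×1!×1!×4!×2!×0!) = 1/48
  k=1: −1/(1!×0!×0!×3!×3!×1!) = -1/36
Σ = -1/144  ⇒  CG² = 2304/7×(-1/144)² = 1/63
CG = −√(1/63) = -0.125988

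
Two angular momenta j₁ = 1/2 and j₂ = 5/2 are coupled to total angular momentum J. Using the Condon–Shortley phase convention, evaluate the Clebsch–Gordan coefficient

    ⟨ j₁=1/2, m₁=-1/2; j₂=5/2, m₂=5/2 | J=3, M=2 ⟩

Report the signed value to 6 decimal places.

√[7·0!1!5!/7! · 0!1!5!0!5!1!] = √(2400)
  +(−1)^0/∏(0,0,1,5,0,0)! = 1/120  (running 1/120)
⟨..|..⟩ = √(2400)·(1/120) = +0.408248

+0.408248  (= +√(1/6))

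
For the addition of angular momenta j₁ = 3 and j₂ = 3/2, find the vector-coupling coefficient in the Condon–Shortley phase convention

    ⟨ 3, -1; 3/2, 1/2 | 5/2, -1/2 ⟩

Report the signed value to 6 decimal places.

-0.119523

triangle: 2!*4!*1!/8! = 48/40320
(j±m)!: 2!*4!*2!*1!*2!*3! = 1152
prefactor² = (2J+1)*Δ*N² = 288/35
  k=1: −1/(1!*1!*3!*1!*1!*0!) = -1/6
  k=2: +1/(2!*0!*2!*0!*2!*1!) = 1/8
Σ = -1/24  ⇒  CG² = 288/35*(-1/24)² = 1/70
CG = −√(1/70) = -0.119523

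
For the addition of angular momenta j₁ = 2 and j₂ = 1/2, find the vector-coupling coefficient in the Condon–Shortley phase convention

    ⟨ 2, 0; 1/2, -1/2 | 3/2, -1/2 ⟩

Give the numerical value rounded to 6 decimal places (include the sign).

√[4·1!3!0!/5! · 2!2!0!1!1!2!] = √(8/5)
  +(−1)^0/∏(0,1,2,0,1,0)! = 1/2  (running 1/2)
⟨..|..⟩ = √(8/5)·(1/2) = +0.632456

+√(2/5) ≈ +0.632456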